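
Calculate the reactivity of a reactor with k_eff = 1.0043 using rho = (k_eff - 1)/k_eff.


rho = (k_eff - 1) / k_eff
rho = (1.0043 - 1) / 1.0043
rho = 0.0042816

0.0042816


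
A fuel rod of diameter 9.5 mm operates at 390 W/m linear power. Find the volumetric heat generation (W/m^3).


r = D / 2 / 1000 = 9.5 / 2 / 1000 = 0.00475 m
q''' = q' / (pi * r^2)
q''' = 390 / (pi * 0.00475^2)
q''' = 5.5021e+06 W/m^3

5.5021e+06


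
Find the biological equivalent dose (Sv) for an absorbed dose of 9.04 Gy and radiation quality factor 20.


H = D * Q
H = 9.04 * 20
H = 180.80 Sv

180.80


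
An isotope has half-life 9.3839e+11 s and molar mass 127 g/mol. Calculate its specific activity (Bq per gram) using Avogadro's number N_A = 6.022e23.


lambda = ln(2) / t_half = ln(2) / 9.3839e+11 = 7.386558e-13 /s
SA = lambda * N_A / M
SA = 7.386558e-13 * 6.022e23 / 127
SA = 3.5025e+09 Bq/g

3.5025e+09


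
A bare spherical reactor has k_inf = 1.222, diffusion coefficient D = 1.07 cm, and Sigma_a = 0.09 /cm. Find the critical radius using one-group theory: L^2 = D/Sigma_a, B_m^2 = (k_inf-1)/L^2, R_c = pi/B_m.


L^2 = D / Sigma_a = 1.07 / 0.09 = 11.88889 cm^2
B_m^2 = (k_inf - 1) / L^2 = (1.222 - 1) / 11.88889 = 0.01867290 /cm^2
For a bare sphere: B_g = pi/R, so R_c = pi / sqrt(B_m^2)
R_c = pi / sqrt(0.01867290) = 22.990 cm

22.990


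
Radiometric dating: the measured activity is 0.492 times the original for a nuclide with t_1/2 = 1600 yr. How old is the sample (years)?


lambda = ln(2) / t_half = ln(2) / 1600 = 4.332170e-04 /yr
t = -ln(A/A0) / lambda
t = -ln(0.492) / 4.332170e-04
t = 1637.2 yr

1637.2


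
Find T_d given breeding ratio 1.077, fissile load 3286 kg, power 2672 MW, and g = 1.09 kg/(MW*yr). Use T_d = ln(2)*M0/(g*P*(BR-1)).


Breeding gain G = BR - 1 = 1.077 - 1 = 0.077
Fissile production rate = g * P * G = 1.09 * 2672 * 0.077 = 224.26096 kg/yr
T_d = ln(2) * M0 / (g * P * G)
T_d = ln(2) * 3286 / 224.26096 = 10.156 yr

10.156


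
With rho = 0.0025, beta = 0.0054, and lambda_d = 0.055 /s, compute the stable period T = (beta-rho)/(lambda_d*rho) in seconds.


T = (beta - rho) / (lambda_d * rho)
T = (0.0054 - 0.0025) / (0.055 * 0.0025)
T = 21.091 s

21.091


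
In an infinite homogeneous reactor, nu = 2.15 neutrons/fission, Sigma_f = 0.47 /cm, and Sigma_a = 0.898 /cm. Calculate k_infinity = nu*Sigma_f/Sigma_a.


k_inf = nu * Sigma_f / Sigma_a
k_inf = 2.15 * 0.47 / 0.898
k_inf = 1.1253

1.1253


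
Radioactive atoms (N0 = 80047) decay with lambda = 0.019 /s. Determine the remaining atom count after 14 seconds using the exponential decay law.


N = N0 * exp(-lambda * t)
N = 80047 * exp(-0.019 * 14)
N = 61351

61351


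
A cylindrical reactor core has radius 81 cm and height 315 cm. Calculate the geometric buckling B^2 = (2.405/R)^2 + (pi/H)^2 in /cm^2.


B^2 = (2.405/R)^2 + (pi/H)^2
B^2 = (2.405/81)^2 + (pi/315)^2
B^2 = 9.8104e-04 /cm^2

9.8104e-04


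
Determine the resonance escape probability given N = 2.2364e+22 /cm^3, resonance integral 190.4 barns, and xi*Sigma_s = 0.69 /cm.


p = exp(-N * I * 1e-24 / (xi*Sigma_s))
p = exp(-2.2364e+22 * 190.4 * 1e-24 / 0.69)
p = 0.0020888

0.0020888


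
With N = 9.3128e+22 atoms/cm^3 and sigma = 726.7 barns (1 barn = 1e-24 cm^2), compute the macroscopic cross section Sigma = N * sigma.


Sigma = N * sigma_barns * 1e-24
Sigma = 9.3128e+22 * 726.7 * 1e-24
Sigma = 67.676 /cm

67.676


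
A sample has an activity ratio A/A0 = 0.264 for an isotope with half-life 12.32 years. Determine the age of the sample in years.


lambda = ln(2) / t_half = ln(2) / 12.32 = 0.05626195 /yr
t = -ln(A/A0) / lambda
t = -ln(0.264) / 0.05626195
t = 23.672 yr

23.672


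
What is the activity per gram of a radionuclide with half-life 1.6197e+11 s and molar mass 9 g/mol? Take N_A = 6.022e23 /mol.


lambda = ln(2) / t_half = ln(2) / 1.6197e+11 = 4.279479e-12 /s
SA = lambda * N_A / M
SA = 4.279479e-12 * 6.022e23 / 9
SA = 2.8634e+11 Bq/g

2.8634e+11


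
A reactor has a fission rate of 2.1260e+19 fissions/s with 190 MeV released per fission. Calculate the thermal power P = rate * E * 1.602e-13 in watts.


P = fission_rate * E_MeV * 1.602e-13
P = 2.1260e+19 * 190 * 1.602e-13
P = 6.4711e+08 W

6.4711e+08


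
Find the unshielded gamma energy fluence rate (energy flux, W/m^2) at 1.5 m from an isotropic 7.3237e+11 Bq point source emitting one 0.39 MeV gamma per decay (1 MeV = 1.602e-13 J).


psi = A * E * 1.602e-13 / (4*pi*r^2)
psi = 7.3237e+11 * 0.39 * 1.602e-13 / (4*pi*1.5^2)
psi = 0.0016183 W/m^2

0.0016183


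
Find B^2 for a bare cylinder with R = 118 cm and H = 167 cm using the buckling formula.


B^2 = (2.405/R)^2 + (pi/H)^2
B^2 = (2.405/118)^2 + (pi/167)^2
B^2 = 7.6929e-04 /cm^2

7.6929e-04


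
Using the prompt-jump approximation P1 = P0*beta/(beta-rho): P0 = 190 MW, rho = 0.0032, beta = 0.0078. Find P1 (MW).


P1/P0 = beta / (beta - rho)
P1/P0 = 0.0078 / (0.0078 - 0.0032) = 1.695652
P1 = 190 * 1.695652 = 322.17 MW

322.17


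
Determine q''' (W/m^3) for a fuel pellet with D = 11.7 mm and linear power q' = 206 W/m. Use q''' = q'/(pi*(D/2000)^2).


r = D / 2 / 1000 = 11.7 / 2 / 1000 = 0.00585 m
q''' = q' / (pi * r^2)
q''' = 206 / (pi * 0.00585^2)
q''' = 1.9160e+06 W/m^3

1.9160e+06


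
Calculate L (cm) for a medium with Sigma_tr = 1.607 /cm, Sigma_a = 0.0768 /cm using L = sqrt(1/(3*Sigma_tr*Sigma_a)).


D = 1 / (3 * Sigma_tr) = 1 / (3 * 1.607) = 0.2074258 cm
L = sqrt(D / Sigma_a)
L = sqrt(0.2074258 / 0.0768)
L = 1.6434 cm

1.6434


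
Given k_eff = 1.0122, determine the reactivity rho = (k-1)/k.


rho = (k_eff - 1) / k_eff
rho = (1.0122 - 1) / 1.0122
rho = 0.012053

0.012053


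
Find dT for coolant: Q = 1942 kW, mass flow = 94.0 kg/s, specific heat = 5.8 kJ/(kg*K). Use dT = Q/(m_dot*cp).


dT = Q / (m_dot * cp)
dT = 1942 / (94.0 * 5.8)
dT = 3.5620 C

3.5620


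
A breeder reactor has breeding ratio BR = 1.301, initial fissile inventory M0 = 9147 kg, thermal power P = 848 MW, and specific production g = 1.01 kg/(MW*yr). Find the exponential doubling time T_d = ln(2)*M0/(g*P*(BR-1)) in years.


Breeding gain G = BR - 1 = 1.301 - 1 = 0.301
Fissile production rate = g * P * G = 1.01 * 848 * 0.301 = 257.80048 kg/yr
T_d = ln(2) * M0 / (g * P * G)
T_d = ln(2) * 9147 / 257.80048 = 24.594 yr

24.594


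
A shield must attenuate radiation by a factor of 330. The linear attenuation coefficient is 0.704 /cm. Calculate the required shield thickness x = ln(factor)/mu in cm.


x = ln(factor) / mu
x = ln(330) / 0.704
x = 8.2373 cm

8.2373


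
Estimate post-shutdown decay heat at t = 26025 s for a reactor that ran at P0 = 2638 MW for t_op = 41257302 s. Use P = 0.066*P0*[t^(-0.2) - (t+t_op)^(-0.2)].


P/P0 = 0.066 * [t^(-0.2) - (t + t_op)^(-0.2)]
P/P0 = 0.066 * [26025^(-0.2) - (26025 + 41257302)^(-0.2)]
P/P0 = 0.066 * [0.1308946 - 0.02998093] = 0.006660302
P = 2638 * 0.006660302 = 17.570 MW

17.570


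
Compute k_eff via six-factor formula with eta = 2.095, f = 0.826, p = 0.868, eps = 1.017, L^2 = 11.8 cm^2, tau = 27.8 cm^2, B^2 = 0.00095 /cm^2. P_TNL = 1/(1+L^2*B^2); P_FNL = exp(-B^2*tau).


k_inf = eta*f*p*eps = 2.095*0.826*0.868*1.017 = 1.527583
P_TNL = 1/(1 + L^2*B^2) = 1/(1 + 11.8*0.00095) = 0.9889143
P_FNL = exp(-B^2*tau) = exp(-0.00095*27.8) = 0.9739357
k_eff = k_inf * P_TNL * P_FNL = 1.527583 * 0.9889143 * 0.9739357
k_eff = 1.4713

1.4713


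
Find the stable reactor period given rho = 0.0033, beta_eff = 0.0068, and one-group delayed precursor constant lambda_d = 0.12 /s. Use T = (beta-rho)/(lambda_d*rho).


T = (beta - rho) / (lambda_d * rho)
T = (0.0068 - 0.0033) / (0.12 * 0.0033)
T = 8.8384 s

8.8384


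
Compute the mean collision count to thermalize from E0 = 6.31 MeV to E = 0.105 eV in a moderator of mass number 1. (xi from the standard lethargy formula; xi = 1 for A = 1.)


xi = 1 + (A-1)^2/(2A)*ln((A-1)/(A+1)) = 1 (for A = 1)
n = ln(E0/E) / xi
n = ln(6.31e6 / 0.105) / 1
n = ln(6.009524e+07) / 1 = 17.911

17.911


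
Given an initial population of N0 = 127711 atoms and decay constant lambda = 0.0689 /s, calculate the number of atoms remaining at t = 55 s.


N = N0 * exp(-lambda * t)
N = 127711 * exp(-0.0689 * 55)
N = 2887.2

2887.2


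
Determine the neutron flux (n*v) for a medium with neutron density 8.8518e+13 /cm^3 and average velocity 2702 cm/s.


phi = n * v
phi = 8.8518e+13 * 2702
phi = 2.3918e+17 /cm^2/s

2.3918e+17


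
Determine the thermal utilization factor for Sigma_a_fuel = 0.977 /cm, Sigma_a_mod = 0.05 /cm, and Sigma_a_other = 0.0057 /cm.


f = Sigma_a_fuel / (Sigma_a_fuel + Sigma_a_mod + Sigma_a_other)
f = 0.977 / (0.977 + 0.05 + 0.0057)
f = 0.94606

0.94606


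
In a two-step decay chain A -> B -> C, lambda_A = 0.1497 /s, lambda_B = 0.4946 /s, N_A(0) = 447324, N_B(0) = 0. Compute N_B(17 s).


N_B(t) = lambda_A * N_A0 / (lambda_B - lambda_A) * [exp(-lambda_A*t) - exp(-lambda_B*t)]
exp(-0.1497*17) = 0.07848090; exp(-0.4946*17) = 2.230310e-04
N_B = 0.1497 * 447324 / (0.4946 - 0.1497) * (0.07848090 - 2.230310e-04)
N_B = 15194

15194


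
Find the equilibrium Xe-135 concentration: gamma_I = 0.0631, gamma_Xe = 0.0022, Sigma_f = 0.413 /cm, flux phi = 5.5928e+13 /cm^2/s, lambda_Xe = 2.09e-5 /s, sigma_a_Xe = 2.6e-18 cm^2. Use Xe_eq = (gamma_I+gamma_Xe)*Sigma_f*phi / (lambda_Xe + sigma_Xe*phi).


Xe_eq = (gamma_I + gamma_Xe) * Sigma_f * phi / (lambda_Xe + sigma_Xe * phi)
Numerator = (0.0631 + 0.0022) * 0.413 * 5.5928e+13 = 1.508317e+12
Denominator = 2.09e-5 + 2.6e-18 * 5.5928e+13 = 1.663128e-04
Xe_eq = 1.508317e+12 / 1.663128e-04 = 9.0692e+15 /cm^3

9.0692e+15


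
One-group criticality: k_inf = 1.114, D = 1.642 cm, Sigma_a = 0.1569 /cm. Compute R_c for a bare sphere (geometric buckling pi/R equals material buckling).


L^2 = D / Sigma_a = 1.642 / 0.1569 = 10.46526 cm^2
B_m^2 = (k_inf - 1) / L^2 = (1.114 - 1) / 10.46526 = 0.01089318 /cm^2
For a bare sphere: B_g = pi/R, so R_c = pi / sqrt(B_m^2)
R_c = pi / sqrt(0.01089318) = 30.100 cm

30.100


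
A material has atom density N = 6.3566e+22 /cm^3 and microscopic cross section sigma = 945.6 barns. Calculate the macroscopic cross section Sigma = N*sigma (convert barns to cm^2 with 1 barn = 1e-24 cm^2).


Sigma = N * sigma_barns * 1e-24
Sigma = 6.3566e+22 * 945.6 * 1e-24
Sigma = 60.108 /cm

60.108


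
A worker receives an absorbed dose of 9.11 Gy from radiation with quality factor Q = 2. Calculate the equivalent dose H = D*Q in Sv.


H = D * Q
H = 9.11 * 2
H = 18.220 Sv

18.220


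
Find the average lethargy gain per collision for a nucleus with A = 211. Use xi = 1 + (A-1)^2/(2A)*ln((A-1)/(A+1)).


xi = 1 + (A-1)^2/(2A) * ln((A-1)/(A+1))
xi = 1 + (211-1)^2/(2*211) * ln((211-1)/(211 +1))
xi = 0.0094488

0.0094488


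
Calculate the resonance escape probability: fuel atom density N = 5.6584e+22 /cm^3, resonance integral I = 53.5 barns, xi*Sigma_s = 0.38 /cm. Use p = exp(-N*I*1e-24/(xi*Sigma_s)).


p = exp(-N * I * 1e-24 / (xi*Sigma_s))
p = exp(-5.6584e+22 * 53.5 * 1e-24 / 0.38)
p = 3.4691e-04

3.4691e-04


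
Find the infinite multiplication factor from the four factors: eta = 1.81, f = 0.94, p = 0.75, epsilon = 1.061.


k_inf = eta * f * p * epsilon
k_inf = 1.81 * 0.94 * 0.75 * 1.061
k_inf = 1.3539

1.3539


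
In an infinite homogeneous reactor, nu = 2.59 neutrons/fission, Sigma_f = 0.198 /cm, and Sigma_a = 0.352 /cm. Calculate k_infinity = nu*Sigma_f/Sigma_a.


k_inf = nu * Sigma_f / Sigma_a
k_inf = 2.59 * 0.198 / 0.352
k_inf = 1.4569

1.4569


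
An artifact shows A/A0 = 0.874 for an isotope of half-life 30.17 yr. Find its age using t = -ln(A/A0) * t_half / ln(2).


lambda = ln(2) / t_half = ln(2) / 30.17 = 0.02297472 /yr
t = -ln(A/A0) / lambda
t = -ln(0.874) / 0.02297472
t = 5.8619 yr

5.8619


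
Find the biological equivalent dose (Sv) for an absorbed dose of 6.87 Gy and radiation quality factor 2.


H = D * Q
H = 6.87 * 2
H = 13.740 Sv

13.740


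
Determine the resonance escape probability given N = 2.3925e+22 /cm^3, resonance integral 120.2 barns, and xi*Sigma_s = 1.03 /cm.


p = exp(-N * I * 1e-24 / (xi*Sigma_s))
p = exp(-2.3925e+22 * 120.2 * 1e-24 / 1.03)
p = 0.061297

0.061297


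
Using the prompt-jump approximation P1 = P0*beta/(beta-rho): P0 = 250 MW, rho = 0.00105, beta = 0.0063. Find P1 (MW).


P1/P0 = beta / (beta - rho)
P1/P0 = 0.0063 / (0.0063 - 0.00105) = 1.200000
P1 = 250 * 1.200000 = 300.00 MW

300.00


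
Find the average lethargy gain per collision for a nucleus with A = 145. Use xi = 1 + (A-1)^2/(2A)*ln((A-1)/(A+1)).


xi = 1 + (A-1)^2/(2A) * ln((A-1)/(A+1))
xi = 1 + (145-1)^2/(2*145) * ln((145-1)/(145 +1))
xi = 0.013730

0.013730


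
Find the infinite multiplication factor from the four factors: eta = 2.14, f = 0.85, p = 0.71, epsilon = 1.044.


k_inf = eta * f * p * epsilon
k_inf = 2.14 * 0.85 * 0.71 * 1.044
k_inf = 1.3483

1.3483


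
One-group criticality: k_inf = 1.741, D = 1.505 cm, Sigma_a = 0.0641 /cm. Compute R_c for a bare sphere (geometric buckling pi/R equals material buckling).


L^2 = D / Sigma_a = 1.505 / 0.0641 = 23.47894 cm^2
B_m^2 = (k_inf - 1) / L^2 = (1.741 - 1) / 23.47894 = 0.03156020 /cm^2
For a bare sphere: B_g = pi/R, so R_c = pi / sqrt(B_m^2)
R_c = pi / sqrt(0.03156020) = 17.684 cm

17.684


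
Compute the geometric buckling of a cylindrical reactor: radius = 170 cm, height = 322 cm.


B^2 = (2.405/R)^2 + (pi/H)^2
B^2 = (2.405/170)^2 + (pi/322)^2
B^2 = 2.9533e-04 /cm^2

2.9533e-04


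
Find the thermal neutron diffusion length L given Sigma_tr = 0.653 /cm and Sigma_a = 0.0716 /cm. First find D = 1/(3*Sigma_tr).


D = 1 / (3 * Sigma_tr) = 1 / (3 * 0.653) = 0.5104645 cm
L = sqrt(D / Sigma_a)
L = sqrt(0.5104645 / 0.0716)
L = 2.6701 cm

2.6701


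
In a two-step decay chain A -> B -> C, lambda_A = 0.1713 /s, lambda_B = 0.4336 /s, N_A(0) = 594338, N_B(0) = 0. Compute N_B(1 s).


N_B(t) = lambda_A * N_A0 / (lambda_B - lambda_A) * [exp(-lambda_A*t) - exp(-lambda_B*t)]
exp(-0.1713*1) = 0.8425688; exp(-0.4336*1) = 0.6481715
N_B = 0.1713 * 594338 / (0.4336 - 0.1713) * (0.8425688 - 0.6481715)
N_B = 75454

75454


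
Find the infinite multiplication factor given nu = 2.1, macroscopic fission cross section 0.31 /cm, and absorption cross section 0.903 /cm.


k_inf = nu * Sigma_f / Sigma_a
k_inf = 2.1 * 0.31 / 0.903
k_inf = 0.72093

0.72093


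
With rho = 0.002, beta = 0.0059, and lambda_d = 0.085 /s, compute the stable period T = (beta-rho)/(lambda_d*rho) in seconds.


T = (beta - rho) / (lambda_d * rho)
T = (0.0059 - 0.002) / (0.085 * 0.002)
T = 22.941 s

22.941


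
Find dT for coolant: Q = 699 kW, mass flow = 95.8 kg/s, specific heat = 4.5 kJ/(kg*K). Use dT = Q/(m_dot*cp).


dT = Q / (m_dot * cp)
dT = 699 / (95.8 * 4.5)
dT = 1.6214 C

1.6214


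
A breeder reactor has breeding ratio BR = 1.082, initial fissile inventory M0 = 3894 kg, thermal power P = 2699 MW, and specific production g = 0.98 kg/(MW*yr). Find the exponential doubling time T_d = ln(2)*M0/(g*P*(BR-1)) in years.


Breeding gain G = BR - 1 = 1.082 - 1 = 0.082
Fissile production rate = g * P * G = 0.98 * 2699 * 0.082 = 216.89164 kg/yr
T_d = ln(2) * M0 / (g * P * G)
T_d = ln(2) * 3894 / 216.89164 = 12.445 yr

12.445


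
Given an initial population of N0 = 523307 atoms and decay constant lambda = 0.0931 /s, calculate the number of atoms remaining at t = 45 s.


N = N0 * exp(-lambda * t)
N = 523307 * exp(-0.0931 * 45)
N = 7930.1

7930.1


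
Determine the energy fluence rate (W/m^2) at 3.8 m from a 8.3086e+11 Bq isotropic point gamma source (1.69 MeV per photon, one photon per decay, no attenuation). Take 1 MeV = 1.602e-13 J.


psi = A * E * 1.602e-13 / (4*pi*r^2)
psi = 8.3086e+11 * 1.69 * 1.602e-13 / (4*pi*3.8^2)
psi = 0.0012397 W/m^2

0.0012397


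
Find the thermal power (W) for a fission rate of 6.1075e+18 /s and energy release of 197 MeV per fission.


P = fission_rate * E_MeV * 1.602e-13
P = 6.1075e+18 * 197 * 1.602e-13
P = 1.9275e+08 W

1.9275e+08


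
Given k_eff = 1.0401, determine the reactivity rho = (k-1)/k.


rho = (k_eff - 1) / k_eff
rho = (1.0401 - 1) / 1.0401
rho = 0.038554

0.038554


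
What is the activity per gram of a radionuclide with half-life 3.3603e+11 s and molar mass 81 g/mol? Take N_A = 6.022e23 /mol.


lambda = ln(2) / t_half = ln(2) / 3.3603e+11 = 2.062754e-12 /s
SA = lambda * N_A / M
SA = 2.062754e-12 * 6.022e23 / 81
SA = 1.5336e+10 Bq/g

1.5336e+10


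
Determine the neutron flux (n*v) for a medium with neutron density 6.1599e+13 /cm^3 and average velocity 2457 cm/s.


phi = n * v
phi = 6.1599e+13 * 2457
phi = 1.5135e+17 /cm^2/s

1.5135e+17


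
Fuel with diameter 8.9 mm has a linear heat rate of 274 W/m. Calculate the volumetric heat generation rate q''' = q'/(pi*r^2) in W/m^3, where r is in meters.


r = D / 2 / 1000 = 8.9 / 2 / 1000 = 0.00445 m
q''' = q' / (pi * r^2)
q''' = 274 / (pi * 0.00445^2)
q''' = 4.4043e+06 W/m^3

4.4043e+06


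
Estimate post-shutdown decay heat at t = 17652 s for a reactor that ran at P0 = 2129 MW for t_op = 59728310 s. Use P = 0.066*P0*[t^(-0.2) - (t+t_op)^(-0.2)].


P/P0 = 0.066 * [t^(-0.2) - (t + t_op)^(-0.2)]
P/P0 = 0.066 * [17652^(-0.2) - (17652 + 59728310)^(-0.2)]
P/P0 = 0.066 * [0.1414625 - 0.02784443] = 0.007498793
P = 2129 * 0.007498793 = 15.965 MW

15.965


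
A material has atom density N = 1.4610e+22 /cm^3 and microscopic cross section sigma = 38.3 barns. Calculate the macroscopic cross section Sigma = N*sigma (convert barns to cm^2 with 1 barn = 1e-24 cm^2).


Sigma = N * sigma_barns * 1e-24
Sigma = 1.4610e+22 * 38.3 * 1e-24
Sigma = 0.55956 /cm

0.55956


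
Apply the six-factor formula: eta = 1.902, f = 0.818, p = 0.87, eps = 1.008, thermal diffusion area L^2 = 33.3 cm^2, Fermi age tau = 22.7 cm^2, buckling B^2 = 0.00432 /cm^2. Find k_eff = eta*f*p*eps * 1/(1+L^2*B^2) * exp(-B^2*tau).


k_inf = eta*f*p*eps = 1.902*0.818*0.87*1.008 = 1.364406
P_TNL = 1/(1 + L^2*B^2) = 1/(1 + 33.3*0.00432) = 0.8742359
P_FNL = exp(-B^2*tau) = exp(-0.00432*22.7) = 0.9065909
k_eff = k_inf * P_TNL * P_FNL = 1.364406 * 0.8742359 * 0.9065909
k_eff = 1.0814

1.0814


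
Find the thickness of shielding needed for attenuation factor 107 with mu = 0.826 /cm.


x = ln(factor) / mu
x = ln(107) / 0.826
x = 5.6572 cm

5.6572


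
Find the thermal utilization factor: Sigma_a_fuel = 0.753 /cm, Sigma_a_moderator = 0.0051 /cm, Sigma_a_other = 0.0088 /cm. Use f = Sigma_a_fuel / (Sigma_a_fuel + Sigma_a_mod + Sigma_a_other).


f = Sigma_a_fuel / (Sigma_a_fuel + Sigma_a_mod + Sigma_a_other)
f = 0.753 / (0.753 + 0.0051 + 0.0088)
f = 0.98188

0.98188


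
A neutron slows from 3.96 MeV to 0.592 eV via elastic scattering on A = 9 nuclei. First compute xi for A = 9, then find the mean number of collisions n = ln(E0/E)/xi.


xi = 1 + (A-1)^2/(2A)*ln((A-1)/(A+1)) = 0.2066007 (for A = 9)
n = ln(E0/E) / xi
n = ln(3.96e6 / 0.592) / 0.2066007
n = ln(6.689189e+06) / 0.2066007 = 76.069

76.069


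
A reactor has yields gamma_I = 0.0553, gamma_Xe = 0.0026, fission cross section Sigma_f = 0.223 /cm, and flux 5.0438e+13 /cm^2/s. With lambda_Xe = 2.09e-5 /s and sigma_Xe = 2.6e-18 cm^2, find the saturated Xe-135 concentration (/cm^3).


Xe_eq = (gamma_I + gamma_Xe) * Sigma_f * phi / (lambda_Xe + sigma_Xe * phi)
Numerator = (0.0553 + 0.0026) * 0.223 * 5.0438e+13 = 6.512403e+11
Denominator = 2.09e-5 + 2.6e-18 * 5.0438e+13 = 1.520388e-04
Xe_eq = 6.512403e+11 / 1.520388e-04 = 4.2834e+15 /cm^3

4.2834e+15


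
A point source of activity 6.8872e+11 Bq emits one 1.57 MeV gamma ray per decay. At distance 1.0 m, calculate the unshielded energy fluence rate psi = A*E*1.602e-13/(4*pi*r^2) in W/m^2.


psi = A * E * 1.602e-13 / (4*pi*r^2)
psi = 6.8872e+11 * 1.57 * 1.602e-13 / (4*pi*1.0^2)
psi = 0.013785 W/m^2

0.013785


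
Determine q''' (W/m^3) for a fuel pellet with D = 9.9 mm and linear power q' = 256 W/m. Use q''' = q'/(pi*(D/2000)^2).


r = D / 2 / 1000 = 9.9 / 2 / 1000 = 0.00495 m
q''' = q' / (pi * r^2)
q''' = 256 / (pi * 0.00495^2)
q''' = 3.3257e+06 W/m^3

3.3257e+06


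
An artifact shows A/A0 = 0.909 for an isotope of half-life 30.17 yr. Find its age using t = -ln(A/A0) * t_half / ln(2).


lambda = ln(2) / t_half = ln(2) / 30.17 = 0.02297472 /yr
t = -ln(A/A0) / lambda
t = -ln(0.909) / 0.02297472
t = 4.1528 yr

4.1528


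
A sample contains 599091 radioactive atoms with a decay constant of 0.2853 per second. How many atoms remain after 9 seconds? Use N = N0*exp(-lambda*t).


N = N0 * exp(-lambda * t)
N = 599091 * exp(-0.2853 * 9)
N = 45957

45957


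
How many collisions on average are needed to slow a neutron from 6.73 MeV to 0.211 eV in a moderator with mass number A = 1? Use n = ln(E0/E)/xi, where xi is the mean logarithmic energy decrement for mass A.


xi = 1 + (A-1)^2/(2A)*ln((A-1)/(A+1)) = 1 (for A = 1)
n = ln(E0/E) / xi
n = ln(6.73e6 / 0.211) / 1
n = ln(3.189573e+07) / 1 = 17.278

17.278


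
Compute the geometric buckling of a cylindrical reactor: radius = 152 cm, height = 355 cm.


B^2 = (2.405/R)^2 + (pi/H)^2
B^2 = (2.405/152)^2 + (pi/355)^2
B^2 = 3.2866e-04 /cm^2

3.2866e-04


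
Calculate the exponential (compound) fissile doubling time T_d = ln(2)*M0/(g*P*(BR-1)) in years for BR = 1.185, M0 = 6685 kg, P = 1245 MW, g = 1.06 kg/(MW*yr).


Breeding gain G = BR - 1 = 1.185 - 1 = 0.185
Fissile production rate = g * P * G = 1.06 * 1245 * 0.185 = 244.1445 kg/yr
T_d = ln(2) * M0 / (g * P * G)
T_d = ln(2) * 6685 / 244.1445 = 18.979 yr

18.979


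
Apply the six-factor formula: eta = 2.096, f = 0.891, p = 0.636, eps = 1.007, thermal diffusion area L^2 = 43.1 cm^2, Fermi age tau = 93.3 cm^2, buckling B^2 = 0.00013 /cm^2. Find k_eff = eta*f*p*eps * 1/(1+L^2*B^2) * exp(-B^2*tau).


k_inf = eta*f*p*eps = 2.096*0.891*0.636*1.007 = 1.196067
P_TNL = 1/(1 + L^2*B^2) = 1/(1 + 43.1*0.00013) = 0.9944282
P_FNL = exp(-B^2*tau) = exp(-0.00013*93.3) = 0.9879443
k_eff = k_inf * P_TNL * P_FNL = 1.196067 * 0.9944282 * 0.9879443
k_eff = 1.1751

1.1751


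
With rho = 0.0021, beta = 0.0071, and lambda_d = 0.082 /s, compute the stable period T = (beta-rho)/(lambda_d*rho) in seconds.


T = (beta - rho) / (lambda_d * rho)
T = (0.0071 - 0.0021) / (0.082 * 0.0021)
T = 29.036 s

29.036


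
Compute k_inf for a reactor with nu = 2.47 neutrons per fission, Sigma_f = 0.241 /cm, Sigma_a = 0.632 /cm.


k_inf = nu * Sigma_f / Sigma_a
k_inf = 2.47 * 0.241 / 0.632
k_inf = 0.94188

0.94188


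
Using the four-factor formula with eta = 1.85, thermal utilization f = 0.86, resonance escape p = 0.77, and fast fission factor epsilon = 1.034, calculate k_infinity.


k_inf = eta * f * p * epsilon
k_inf = 1.85 * 0.86 * 0.77 * 1.034
k_inf = 1.2667

1.2667


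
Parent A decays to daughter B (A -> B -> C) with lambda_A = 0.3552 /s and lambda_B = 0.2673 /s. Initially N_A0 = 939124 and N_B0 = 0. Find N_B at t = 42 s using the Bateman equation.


N_B(t) = lambda_A * N_A0 / (lambda_B - lambda_A) * [exp(-lambda_A*t) - exp(-lambda_B*t)]
exp(-0.3552*42) = 3.319107e-07; exp(-0.2673*42) = 1.331526e-05
N_B = 0.3552 * 939124 / (0.2673 - 0.3552) * (3.319107e-07 - 1.331526e-05)
N_B = 49.271

49.271


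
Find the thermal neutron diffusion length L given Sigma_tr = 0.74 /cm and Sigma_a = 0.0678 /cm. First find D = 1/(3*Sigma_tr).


D = 1 / (3 * Sigma_tr) = 1 / (3 * 0.74) = 0.4504505 cm
L = sqrt(D / Sigma_a)
L = sqrt(0.4504505 / 0.0678)
L = 2.5776 cm

2.5776


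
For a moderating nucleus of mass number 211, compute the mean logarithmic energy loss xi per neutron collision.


xi = 1 + (A-1)^2/(2A) * ln((A-1)/(A+1))
xi = 1 + (211-1)^2/(2*211) * ln((211-1)/(211 +1))
xi = 0.0094488

0.0094488


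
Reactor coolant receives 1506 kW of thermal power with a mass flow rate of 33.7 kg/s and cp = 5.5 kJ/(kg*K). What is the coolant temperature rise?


dT = Q / (m_dot * cp)
dT = 1506 / (33.7 * 5.5)
dT = 8.1252 C

8.1252


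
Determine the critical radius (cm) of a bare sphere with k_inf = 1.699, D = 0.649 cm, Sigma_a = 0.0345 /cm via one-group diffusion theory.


L^2 = D / Sigma_a = 0.649 / 0.0345 = 18.81159 cm^2
B_m^2 = (k_inf - 1) / L^2 = (1.699 - 1) / 18.81159 = 0.03715794 /cm^2
For a bare sphere: B_g = pi/R, so R_c = pi / sqrt(B_m^2)
R_c = pi / sqrt(0.03715794) = 16.298 cm

16.298


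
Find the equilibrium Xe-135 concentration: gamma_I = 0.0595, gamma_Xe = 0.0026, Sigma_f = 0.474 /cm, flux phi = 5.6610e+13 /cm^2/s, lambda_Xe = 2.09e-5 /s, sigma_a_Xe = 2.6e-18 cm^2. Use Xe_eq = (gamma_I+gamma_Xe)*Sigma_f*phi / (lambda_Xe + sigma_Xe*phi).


Xe_eq = (gamma_I + gamma_Xe) * Sigma_f * phi / (lambda_Xe + sigma_Xe * phi)
Numerator = (0.0595 + 0.0026) * 0.474 * 5.6610e+13 = 1.666338e+12
Denominator = 2.09e-5 + 2.6e-18 * 5.6610e+13 = 1.680860e-04
Xe_eq = 1.666338e+12 / 1.680860e-04 = 9.9136e+15 /cm^3

9.9136e+15


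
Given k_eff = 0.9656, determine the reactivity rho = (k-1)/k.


rho = (k_eff - 1) / k_eff
rho = (0.9656 - 1) / 0.9656
rho = -0.035626

-0.035626


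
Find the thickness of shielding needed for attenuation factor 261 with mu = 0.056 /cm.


x = ln(factor) / mu
x = ln(261) / 0.056
x = 99.366 cm

99.366


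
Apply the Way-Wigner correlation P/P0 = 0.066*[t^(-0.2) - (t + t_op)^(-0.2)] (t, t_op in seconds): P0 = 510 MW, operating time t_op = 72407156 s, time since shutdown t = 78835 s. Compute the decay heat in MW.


P/P0 = 0.066 * [t^(-0.2) - (t + t_op)^(-0.2)]
P/P0 = 0.066 * [78835^(-0.2) - (78835 + 72407156)^(-0.2)]
P/P0 = 0.066 * [0.1048712 - 0.02678855] = 0.005153455
P = 510 * 0.005153455 = 2.6283 MW

2.6283


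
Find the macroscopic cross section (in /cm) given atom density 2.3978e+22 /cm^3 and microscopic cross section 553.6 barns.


Sigma = N * sigma_barns * 1e-24
Sigma = 2.3978e+22 * 553.6 * 1e-24
Sigma = 13.274 /cm

13.274


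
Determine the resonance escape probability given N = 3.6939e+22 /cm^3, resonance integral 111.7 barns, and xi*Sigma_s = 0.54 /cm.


p = exp(-N * I * 1e-24 / (xi*Sigma_s))
p = exp(-3.6939e+22 * 111.7 * 1e-24 / 0.54)
p = 4.8040e-04

4.8040e-04


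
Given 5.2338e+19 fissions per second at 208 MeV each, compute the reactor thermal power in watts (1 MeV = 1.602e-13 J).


P = fission_rate * E_MeV * 1.602e-13
P = 5.2338e+19 * 208 * 1.602e-13
P = 1.7440e+09 W

1.7440e+09


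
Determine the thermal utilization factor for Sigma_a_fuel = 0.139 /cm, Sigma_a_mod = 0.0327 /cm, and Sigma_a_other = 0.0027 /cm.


f = Sigma_a_fuel / (Sigma_a_fuel + Sigma_a_mod + Sigma_a_other)
f = 0.139 / (0.139 + 0.0327 + 0.0027)
f = 0.79702

0.79702


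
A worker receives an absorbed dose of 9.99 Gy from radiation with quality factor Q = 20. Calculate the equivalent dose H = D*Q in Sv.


H = D * Q
H = 9.99 * 20
H = 199.80 Sv

199.80


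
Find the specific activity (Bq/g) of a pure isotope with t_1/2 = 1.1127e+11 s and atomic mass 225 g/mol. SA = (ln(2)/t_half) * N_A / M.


lambda = ln(2) / t_half = ln(2) / 1.1127e+11 = 6.229417e-12 /s
SA = lambda * N_A / M
SA = 6.229417e-12 * 6.022e23 / 225
SA = 1.6673e+10 Bq/g

1.6673e+10


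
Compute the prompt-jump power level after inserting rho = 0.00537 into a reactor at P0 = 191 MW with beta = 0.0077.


P1/P0 = beta / (beta - rho)
P1/P0 = 0.0077 / (0.0077 - 0.00537) = 3.304721
P1 = 191 * 3.304721 = 631.20 MW

631.20


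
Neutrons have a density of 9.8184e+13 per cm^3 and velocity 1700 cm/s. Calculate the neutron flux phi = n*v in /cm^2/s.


phi = n * v
phi = 9.8184e+13 * 1700
phi = 1.6691e+17 /cm^2/s

1.6691e+17


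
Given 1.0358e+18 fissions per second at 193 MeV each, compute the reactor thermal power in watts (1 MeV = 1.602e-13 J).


P = fission_rate * E_MeV * 1.602e-13
P = 1.0358e+18 * 193 * 1.602e-13
P = 3.2025e+07 W

3.2025e+07


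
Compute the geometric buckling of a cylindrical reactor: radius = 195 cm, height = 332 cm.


B^2 = (2.405/R)^2 + (pi/H)^2
B^2 = (2.405/195)^2 + (pi/332)^2
B^2 = 2.4165e-04 /cm^2

2.4165e-04


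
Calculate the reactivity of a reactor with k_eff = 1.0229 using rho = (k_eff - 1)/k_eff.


rho = (k_eff - 1) / k_eff
rho = (1.0229 - 1) / 1.0229
rho = 0.022387

0.022387


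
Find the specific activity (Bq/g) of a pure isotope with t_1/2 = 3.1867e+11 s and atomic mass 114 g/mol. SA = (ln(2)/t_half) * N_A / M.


lambda = ln(2) / t_half = ln(2) / 3.1867e+11 = 2.175125e-12 /s
SA = lambda * N_A / M
SA = 2.175125e-12 * 6.022e23 / 114
SA = 1.1490e+10 Bq/g

1.1490e+10


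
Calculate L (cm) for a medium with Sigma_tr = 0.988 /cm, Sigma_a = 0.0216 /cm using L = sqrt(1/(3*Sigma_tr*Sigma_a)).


D = 1 / (3 * Sigma_tr) = 1 / (3 * 0.988) = 0.3373819 cm
L = sqrt(D / Sigma_a)
L = sqrt(0.3373819 / 0.0216)
L = 3.9522 cm

3.9522


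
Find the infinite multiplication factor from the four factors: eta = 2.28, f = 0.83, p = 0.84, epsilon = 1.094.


k_inf = eta * f * p * epsilon
k_inf = 2.28 * 0.83 * 0.84 * 1.094
k_inf = 1.7390

1.7390


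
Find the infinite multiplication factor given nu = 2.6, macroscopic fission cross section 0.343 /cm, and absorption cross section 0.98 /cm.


k_inf = nu * Sigma_f / Sigma_a
k_inf = 2.6 * 0.343 / 0.98
k_inf = 0.91000

0.91000


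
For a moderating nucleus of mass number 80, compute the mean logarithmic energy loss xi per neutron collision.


xi = 1 + (A-1)^2/(2A) * ln((A-1)/(A+1))
xi = 1 + (80-1)^2/(2*80) * ln((80-1)/(80 +1))
xi = 0.024793

0.024793


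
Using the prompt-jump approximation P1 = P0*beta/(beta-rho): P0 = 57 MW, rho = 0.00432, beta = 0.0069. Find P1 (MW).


P1/P0 = beta / (beta - rho)
P1/P0 = 0.0069 / (0.0069 - 0.00432) = 2.674419
P1 = 57 * 2.674419 = 152.44 MW

152.44


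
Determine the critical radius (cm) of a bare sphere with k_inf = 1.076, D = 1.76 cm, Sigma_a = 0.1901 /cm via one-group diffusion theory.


L^2 = D / Sigma_a = 1.76 / 0.1901 = 9.258285 cm^2
B_m^2 = (k_inf - 1) / L^2 = (1.076 - 1) / 9.258285 = 0.008208864 /cm^2
For a bare sphere: B_g = pi/R, so R_c = pi / sqrt(B_m^2)
R_c = pi / sqrt(0.008208864) = 34.674 cm

34.674


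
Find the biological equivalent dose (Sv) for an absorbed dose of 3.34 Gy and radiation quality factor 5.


H = D * Q
H = 3.34 * 5
H = 16.700 Sv

16.700


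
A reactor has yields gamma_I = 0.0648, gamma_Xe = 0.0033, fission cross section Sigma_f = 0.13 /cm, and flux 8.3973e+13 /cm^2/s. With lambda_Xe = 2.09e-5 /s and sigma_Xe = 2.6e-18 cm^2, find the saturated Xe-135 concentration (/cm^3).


Xe_eq = (gamma_I + gamma_Xe) * Sigma_f * phi / (lambda_Xe + sigma_Xe * phi)
Numerator = (0.0648 + 0.0033) * 0.13 * 8.3973e+13 = 7.434130e+11
Denominator = 2.09e-5 + 2.6e-18 * 8.3973e+13 = 2.392298e-04
Xe_eq = 7.434130e+11 / 2.392298e-04 = 3.1075e+15 /cm^3

3.1075e+15


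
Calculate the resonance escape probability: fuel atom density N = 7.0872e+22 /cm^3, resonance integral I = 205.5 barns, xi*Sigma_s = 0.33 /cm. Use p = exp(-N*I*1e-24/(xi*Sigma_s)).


p = exp(-N * I * 1e-24 / (xi*Sigma_s))
p = exp(-7.0872e+22 * 205.5 * 1e-24 / 0.33)
p = 6.8058e-20

6.8058e-20


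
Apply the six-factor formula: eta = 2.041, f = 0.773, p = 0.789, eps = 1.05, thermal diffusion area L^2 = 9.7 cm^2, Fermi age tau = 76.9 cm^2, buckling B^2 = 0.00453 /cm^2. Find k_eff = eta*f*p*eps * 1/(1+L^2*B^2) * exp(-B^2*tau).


k_inf = eta*f*p*eps = 2.041*0.773*0.789*1.05 = 1.307040
P_TNL = 1/(1 + L^2*B^2) = 1/(1 + 9.7*0.00453) = 0.9579085
P_FNL = exp(-B^2*tau) = exp(-0.00453*76.9) = 0.7058468
k_eff = k_inf * P_TNL * P_FNL = 1.307040 * 0.9579085 * 0.7058468
k_eff = 0.88374

0.88374


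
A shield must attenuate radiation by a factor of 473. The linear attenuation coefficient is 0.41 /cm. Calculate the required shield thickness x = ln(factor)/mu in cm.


x = ln(factor) / mu
x = ln(473) / 0.41
x = 15.022 cm

15.022


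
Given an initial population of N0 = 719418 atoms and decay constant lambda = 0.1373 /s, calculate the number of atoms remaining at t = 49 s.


N = N0 * exp(-lambda * t)
N = 719418 * exp(-0.1373 * 49)
N = 861.35

861.35


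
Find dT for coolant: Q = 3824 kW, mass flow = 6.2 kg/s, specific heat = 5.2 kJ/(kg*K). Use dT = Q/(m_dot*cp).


dT = Q / (m_dot * cp)
dT = 3824 / (6.2 * 5.2)
dT = 118.61 C

118.61


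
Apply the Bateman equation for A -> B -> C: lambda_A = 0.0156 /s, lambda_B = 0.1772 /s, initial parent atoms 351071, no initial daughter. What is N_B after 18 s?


N_B(t) = lambda_A * N_A0 / (lambda_B - lambda_A) * [exp(-lambda_A*t) - exp(-lambda_B*t)]
exp(-0.0156*18) = 0.7551794; exp(-0.1772*18) = 0.04118834
N_B = 0.0156 * 351071 / (0.1772 - 0.0156) * (0.7551794 - 0.04118834)
N_B = 24198

24198


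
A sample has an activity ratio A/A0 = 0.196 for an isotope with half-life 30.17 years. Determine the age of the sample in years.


lambda = ln(2) / t_half = ln(2) / 30.17 = 0.02297472 /yr
t = -ln(A/A0) / lambda
t = -ln(0.196) / 0.02297472
t = 70.932 yr

70.932


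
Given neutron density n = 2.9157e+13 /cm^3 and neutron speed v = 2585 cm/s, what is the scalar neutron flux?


phi = n * v
phi = 2.9157e+13 * 2585
phi = 7.5371e+16 /cm^2/s

7.5371e+16


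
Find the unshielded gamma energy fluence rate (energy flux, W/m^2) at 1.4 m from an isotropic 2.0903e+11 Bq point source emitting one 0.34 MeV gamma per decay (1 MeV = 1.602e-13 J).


psi = A * E * 1.602e-13 / (4*pi*r^2)
psi = 2.0903e+11 * 0.34 * 1.602e-13 / (4*pi*1.4^2)
psi = 4.6226e-04 W/m^2

4.6226e-04


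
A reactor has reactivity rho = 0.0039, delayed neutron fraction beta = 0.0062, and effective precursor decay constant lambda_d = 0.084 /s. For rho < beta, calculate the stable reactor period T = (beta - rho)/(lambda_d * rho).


T = (beta - rho) / (lambda_d * rho)
T = (0.0062 - 0.0039) / (0.084 * 0.0039)
T = 7.0208 s

7.0208


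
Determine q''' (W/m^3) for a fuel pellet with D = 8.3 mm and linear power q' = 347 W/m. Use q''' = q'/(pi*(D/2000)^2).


r = D / 2 / 1000 = 8.3 / 2 / 1000 = 0.00415 m
q''' = q' / (pi * r^2)
q''' = 347 / (pi * 0.00415^2)
q''' = 6.4133e+06 W/m^3

6.4133e+06


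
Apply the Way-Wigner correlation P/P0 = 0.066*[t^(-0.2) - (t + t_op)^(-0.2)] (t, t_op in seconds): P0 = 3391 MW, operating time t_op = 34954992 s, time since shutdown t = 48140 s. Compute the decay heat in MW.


P/P0 = 0.066 * [t^(-0.2) - (t + t_op)^(-0.2)]
P/P0 = 0.066 * [48140^(-0.2) - (48140 + 34954992)^(-0.2)]
P/P0 = 0.066 * [0.1157441 - 0.03098693] = 0.005593973
P = 3391 * 0.005593973 = 18.969 MW

18.969


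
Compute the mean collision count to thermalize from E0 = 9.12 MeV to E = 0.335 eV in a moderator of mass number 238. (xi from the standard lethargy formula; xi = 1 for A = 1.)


xi = 1 + (A-1)^2/(2A)*ln((A-1)/(A+1)) = 0.008379872 (for A = 238)
n = ln(E0/E) / xi
n = ln(9.12e6 / 0.335) / 0.008379872
n = ln(2.722388e+07) / 0.008379872 = 2042.9

2042.9


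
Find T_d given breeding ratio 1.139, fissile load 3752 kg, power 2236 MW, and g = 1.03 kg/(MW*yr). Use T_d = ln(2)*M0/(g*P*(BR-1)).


Breeding gain G = BR - 1 = 1.139 - 1 = 0.139
Fissile production rate = g * P * G = 1.03 * 2236 * 0.139 = 320.12812 kg/yr
T_d = ln(2) * M0 / (g * P * G)
T_d = ln(2) * 3752 / 320.12812 = 8.1239 yr

8.1239


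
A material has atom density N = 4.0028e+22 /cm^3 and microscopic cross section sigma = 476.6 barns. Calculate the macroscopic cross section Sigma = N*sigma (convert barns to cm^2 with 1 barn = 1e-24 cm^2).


Sigma = N * sigma_barns * 1e-24
Sigma = 4.0028e+22 * 476.6 * 1e-24
Sigma = 19.077 /cm

19.077


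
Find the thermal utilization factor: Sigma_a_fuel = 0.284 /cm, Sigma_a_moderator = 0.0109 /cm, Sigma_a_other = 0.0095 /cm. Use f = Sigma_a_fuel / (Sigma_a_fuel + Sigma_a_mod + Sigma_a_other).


f = Sigma_a_fuel / (Sigma_a_fuel + Sigma_a_mod + Sigma_a_other)
f = 0.284 / (0.284 + 0.0109 + 0.0095)
f = 0.93298

0.93298


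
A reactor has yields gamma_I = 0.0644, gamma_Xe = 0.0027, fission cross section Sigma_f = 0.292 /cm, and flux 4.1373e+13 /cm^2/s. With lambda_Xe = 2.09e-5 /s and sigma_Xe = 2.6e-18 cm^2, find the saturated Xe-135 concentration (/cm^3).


Xe_eq = (gamma_I + gamma_Xe) * Sigma_f * phi / (lambda_Xe + sigma_Xe * phi)
Numerator = (0.0644 + 0.0027) * 0.292 * 4.1373e+13 = 8.106295e+11
Denominator = 2.09e-5 + 2.6e-18 * 4.1373e+13 = 1.284698e-04
Xe_eq = 8.106295e+11 / 1.284698e-04 = 6.3099e+15 /cm^3

6.3099e+15


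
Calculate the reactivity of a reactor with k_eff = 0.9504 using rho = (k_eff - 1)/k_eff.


rho = (k_eff - 1) / k_eff
rho = (0.9504 - 1) / 0.9504
rho = -0.052189

-0.052189


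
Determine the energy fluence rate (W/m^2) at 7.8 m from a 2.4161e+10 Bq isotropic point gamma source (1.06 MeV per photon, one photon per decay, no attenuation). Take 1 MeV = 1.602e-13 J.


psi = A * E * 1.602e-13 / (4*pi*r^2)
psi = 2.4161e+10 * 1.06 * 1.602e-13 / (4*pi*7.8^2)
psi = 5.3664e-06 W/m^2

5.3664e-06


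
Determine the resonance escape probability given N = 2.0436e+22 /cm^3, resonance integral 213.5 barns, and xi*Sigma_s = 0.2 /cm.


p = exp(-N * I * 1e-24 / (xi*Sigma_s))
p = exp(-2.0436e+22 * 213.5 * 1e-24 / 0.2)
p = 3.3549e-10

3.3549e-10


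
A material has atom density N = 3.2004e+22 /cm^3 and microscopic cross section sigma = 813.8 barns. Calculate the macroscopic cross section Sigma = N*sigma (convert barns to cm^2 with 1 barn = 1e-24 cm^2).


Sigma = N * sigma_barns * 1e-24
Sigma = 3.2004e+22 * 813.8 * 1e-24
Sigma = 26.045 /cm

26.045


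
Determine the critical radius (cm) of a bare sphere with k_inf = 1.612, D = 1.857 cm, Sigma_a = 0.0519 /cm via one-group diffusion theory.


L^2 = D / Sigma_a = 1.857 / 0.0519 = 35.78035 cm^2
B_m^2 = (k_inf - 1) / L^2 = (1.612 - 1) / 35.78035 = 0.01710436 /cm^2
For a bare sphere: B_g = pi/R, so R_c = pi / sqrt(B_m^2)
R_c = pi / sqrt(0.01710436) = 24.021 cm

24.021


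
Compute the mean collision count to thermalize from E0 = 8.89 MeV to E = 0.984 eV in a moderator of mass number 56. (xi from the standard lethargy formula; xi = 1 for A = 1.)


xi = 1 + (A-1)^2/(2A)*ln((A-1)/(A+1)) = 0.03529286 (for A = 56)
n = ln(E0/E) / xi
n = ln(8.89e6 / 0.984) / 0.03529286
n = ln(9.034553e+06) / 0.03529286 = 453.82

453.82


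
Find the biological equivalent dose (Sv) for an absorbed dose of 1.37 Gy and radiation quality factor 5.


H = D * Q
H = 1.37 * 5
H = 6.8500 Sv

6.8500


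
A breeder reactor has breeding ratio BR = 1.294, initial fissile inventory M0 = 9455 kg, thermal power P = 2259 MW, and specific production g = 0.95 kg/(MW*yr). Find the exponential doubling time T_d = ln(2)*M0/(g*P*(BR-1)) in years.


Breeding gain G = BR - 1 = 1.294 - 1 = 0.294
Fissile production rate = g * P * G = 0.95 * 2259 * 0.294 = 630.9387 kg/yr
T_d = ln(2) * M0 / (g * P * G)
T_d = ln(2) * 9455 / 630.9387 = 10.387 yr

10.387


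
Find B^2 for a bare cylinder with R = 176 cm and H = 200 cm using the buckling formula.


B^2 = (2.405/R)^2 + (pi/H)^2
B^2 = (2.405/176)^2 + (pi/200)^2
B^2 = 4.3347e-04 /cm^2

4.3347e-04


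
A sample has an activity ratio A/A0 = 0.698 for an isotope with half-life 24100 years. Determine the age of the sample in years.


lambda = ln(2) / t_half = ln(2) / 24100 = 2.876129e-05 /yr
t = -ln(A/A0) / lambda
t = -ln(0.698) / 2.876129e-05
t = 12501 yr

12501


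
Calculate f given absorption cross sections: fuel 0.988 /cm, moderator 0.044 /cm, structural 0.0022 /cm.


f = Sigma_a_fuel / (Sigma_a_fuel + Sigma_a_mod + Sigma_a_other)
f = 0.988 / (0.988 + 0.044 + 0.0022)
f = 0.95533

0.95533


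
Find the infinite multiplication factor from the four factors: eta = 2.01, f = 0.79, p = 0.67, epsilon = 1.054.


k_inf = eta * f * p * epsilon
k_inf = 2.01 * 0.79 * 0.67 * 1.054
k_inf = 1.1213

1.1213


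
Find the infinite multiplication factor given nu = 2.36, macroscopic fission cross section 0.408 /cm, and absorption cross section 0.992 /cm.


k_inf = nu * Sigma_f / Sigma_a
k_inf = 2.36 * 0.408 / 0.992
k_inf = 0.97065

0.97065


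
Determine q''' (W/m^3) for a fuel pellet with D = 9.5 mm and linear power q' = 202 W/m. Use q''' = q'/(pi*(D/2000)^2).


r = D / 2 / 1000 = 9.5 / 2 / 1000 = 0.00475 m
q''' = q' / (pi * r^2)
q''' = 202 / (pi * 0.00475^2)
q''' = 2.8498e+06 W/m^3

2.8498e+06
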